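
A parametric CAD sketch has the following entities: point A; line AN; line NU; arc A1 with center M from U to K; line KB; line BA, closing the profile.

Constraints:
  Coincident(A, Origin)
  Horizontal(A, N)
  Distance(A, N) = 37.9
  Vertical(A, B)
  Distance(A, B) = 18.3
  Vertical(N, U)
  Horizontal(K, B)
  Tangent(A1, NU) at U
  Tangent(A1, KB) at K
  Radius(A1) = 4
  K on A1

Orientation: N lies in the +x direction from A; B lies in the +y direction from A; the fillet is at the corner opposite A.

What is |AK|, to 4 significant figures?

38.52

The virtual corner opposite A is at (37.90, 18.30). A1 meets NU tangentially, so MU is at right angles to NU and A1 meets KB tangentially, so MK is at right angles to KB, with radius 4.0, so the center M sits 4.0 in from both sides at M = (33.90, 14.30). That places the tangent points at U = (37.90, 14.30) on NU and K = (33.90, 18.30) on KB. Then |AK| = |K − A| = 38.52.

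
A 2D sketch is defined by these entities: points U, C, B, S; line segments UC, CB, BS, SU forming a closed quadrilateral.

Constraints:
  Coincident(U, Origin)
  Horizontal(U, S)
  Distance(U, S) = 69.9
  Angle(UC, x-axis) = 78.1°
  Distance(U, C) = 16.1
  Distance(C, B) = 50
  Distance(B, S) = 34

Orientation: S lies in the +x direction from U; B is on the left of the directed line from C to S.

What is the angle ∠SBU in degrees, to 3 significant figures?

93.5°

U is at the origin; US is horizontal with |US| = 69.9 and S in +x, so S = (69.9, 0). UC runs at 78.1° with |UC| = 16.1, so C = (3.32, 15.8). B is determined by |CB| = 50.0 and |BS| = 34.0 together: it lies at the intersection of circle(C, 50.0) and circle(S, 34.0). With |CS| = 68.4, the foot of the radical line on CS is 44.0 from C and the perpendicular offset is √(50.0² − 44.0²) = 23.7. Taking the left-of-CS solution: B = (51.6, 28.7).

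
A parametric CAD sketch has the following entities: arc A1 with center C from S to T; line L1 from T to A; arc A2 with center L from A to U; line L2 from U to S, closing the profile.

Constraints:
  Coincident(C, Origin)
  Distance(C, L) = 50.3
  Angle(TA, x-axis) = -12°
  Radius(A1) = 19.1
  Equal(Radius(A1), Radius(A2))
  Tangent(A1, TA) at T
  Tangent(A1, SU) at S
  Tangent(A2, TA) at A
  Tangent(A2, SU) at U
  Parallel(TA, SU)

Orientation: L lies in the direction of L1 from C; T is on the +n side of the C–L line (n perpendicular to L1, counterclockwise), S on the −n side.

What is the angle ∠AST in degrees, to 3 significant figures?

52.8°

The slot axis is L1's direction at -12.0°, so u = (cos -12.0°, sin -12.0°) = (0.978, -0.208) and n = (−sin -12.0°, cos -12.0°) = (0.208, 0.978). C is at the origin and L lies 50.3 along u from C, so L = 50.3·u = (49.2, -10.5). Tangency of A1 to both parallel lines with radius 19.1 puts T and S at C ± 19.1·n: T = (3.97, 18.7), S = (-3.97, -18.7). Equal radii place A and U the same way about L: A = L + 19.1·n = (53.2, 8.22), U = L − 19.1·n = (45.2, -29.1). Then cos ∠AST = SA·ST / (|SA||ST|), giving 52.8°.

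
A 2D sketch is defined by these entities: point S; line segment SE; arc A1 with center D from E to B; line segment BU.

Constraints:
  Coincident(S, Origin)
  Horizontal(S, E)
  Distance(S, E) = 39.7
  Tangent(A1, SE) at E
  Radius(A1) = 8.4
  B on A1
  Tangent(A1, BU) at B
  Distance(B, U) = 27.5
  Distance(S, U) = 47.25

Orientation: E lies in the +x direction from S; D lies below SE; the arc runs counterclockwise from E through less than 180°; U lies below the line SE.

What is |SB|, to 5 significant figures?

32.375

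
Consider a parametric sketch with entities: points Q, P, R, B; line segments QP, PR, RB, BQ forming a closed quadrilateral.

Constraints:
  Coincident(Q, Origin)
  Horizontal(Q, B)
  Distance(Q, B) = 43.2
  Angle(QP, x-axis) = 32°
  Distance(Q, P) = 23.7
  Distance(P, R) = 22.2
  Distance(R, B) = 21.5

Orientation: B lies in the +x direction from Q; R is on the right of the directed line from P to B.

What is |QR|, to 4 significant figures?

25.59

Q is at the origin; Q and B share the same y with |QB| = 43.2 and B in +x, so B = (43.2, 0). QP runs at 32.0° with |QP| = 23.7, so P = (20.10, 12.56). R is determined by |PR| = 22.2 and |RB| = 21.5 together: it lies at the intersection of circle(P, 22.2) and circle(B, 21.5). With |PB| = 26.29, the foot of the radical line on PB is 13.73 from P and the perpendicular offset is √(22.2² − 13.73²) = 17.45. Taking the right-of-PB solution: R = (23.83, -9.325).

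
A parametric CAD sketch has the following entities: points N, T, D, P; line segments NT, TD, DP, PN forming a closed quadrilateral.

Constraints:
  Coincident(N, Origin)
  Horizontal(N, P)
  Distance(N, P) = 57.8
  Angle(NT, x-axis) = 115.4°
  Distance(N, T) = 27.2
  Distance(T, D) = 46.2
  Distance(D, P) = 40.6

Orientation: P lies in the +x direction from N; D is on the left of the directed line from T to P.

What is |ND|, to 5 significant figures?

47.066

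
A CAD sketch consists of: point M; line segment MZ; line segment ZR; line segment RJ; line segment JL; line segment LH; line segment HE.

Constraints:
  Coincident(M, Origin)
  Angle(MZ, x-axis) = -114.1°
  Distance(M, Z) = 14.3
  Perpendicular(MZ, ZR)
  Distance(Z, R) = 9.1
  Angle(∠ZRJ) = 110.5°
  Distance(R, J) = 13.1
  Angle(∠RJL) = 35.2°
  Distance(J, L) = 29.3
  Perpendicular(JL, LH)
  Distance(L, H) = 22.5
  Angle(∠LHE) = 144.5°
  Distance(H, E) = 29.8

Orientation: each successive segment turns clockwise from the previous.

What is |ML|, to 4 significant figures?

21.32

∠ZRJ = 110.5° gives RJ at 86.40° from the x-axis; with |RJ| = 13.1, J = (-13.32, 3.736). ∠RJL = 35.2° gives JL at -58.40° from the x-axis; with |JL| = 29.3, L = (2.029, -21.22). Then |ML| = |L − M| = 21.32.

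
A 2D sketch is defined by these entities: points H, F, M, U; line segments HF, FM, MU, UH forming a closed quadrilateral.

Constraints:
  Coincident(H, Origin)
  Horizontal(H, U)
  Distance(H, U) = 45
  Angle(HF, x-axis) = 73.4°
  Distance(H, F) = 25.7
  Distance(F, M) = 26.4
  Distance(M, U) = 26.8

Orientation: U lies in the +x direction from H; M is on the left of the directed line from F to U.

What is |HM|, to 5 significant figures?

41.592

H is at the origin; HU is horizontal with |HU| = 45.0 and U in +x, so U = (45.0, 0). HF runs at 73.4° with |HF| = 25.7, so F = (7.3422, 24.629). M is determined by |FM| = 26.4 and |MU| = 26.8 together: it lies at the intersection of circle(F, 26.4) and circle(U, 26.8). With |FU| = 44.997, the foot of the radical line on FU is 22.262 from F and the perpendicular offset is √(26.4² − 22.262²) = 14.191. Taking the left-of-FU solution: M = (33.740, 24.320).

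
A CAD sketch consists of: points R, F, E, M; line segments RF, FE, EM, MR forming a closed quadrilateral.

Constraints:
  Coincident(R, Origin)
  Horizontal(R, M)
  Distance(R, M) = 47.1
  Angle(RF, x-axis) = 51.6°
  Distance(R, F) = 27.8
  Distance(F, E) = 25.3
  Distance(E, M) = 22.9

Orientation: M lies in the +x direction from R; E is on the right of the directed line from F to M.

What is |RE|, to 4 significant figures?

24.47

Checks: |FE| = 25.30 ✓; |EM| = 22.90 ✓.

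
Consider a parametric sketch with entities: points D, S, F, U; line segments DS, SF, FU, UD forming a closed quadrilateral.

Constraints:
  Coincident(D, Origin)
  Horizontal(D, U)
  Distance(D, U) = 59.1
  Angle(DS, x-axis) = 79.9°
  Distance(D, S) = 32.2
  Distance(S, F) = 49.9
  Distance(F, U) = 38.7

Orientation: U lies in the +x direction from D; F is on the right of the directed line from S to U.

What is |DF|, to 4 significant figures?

27.76

Checks: |SF| = 49.90 ✓; |FU| = 38.70 ✓.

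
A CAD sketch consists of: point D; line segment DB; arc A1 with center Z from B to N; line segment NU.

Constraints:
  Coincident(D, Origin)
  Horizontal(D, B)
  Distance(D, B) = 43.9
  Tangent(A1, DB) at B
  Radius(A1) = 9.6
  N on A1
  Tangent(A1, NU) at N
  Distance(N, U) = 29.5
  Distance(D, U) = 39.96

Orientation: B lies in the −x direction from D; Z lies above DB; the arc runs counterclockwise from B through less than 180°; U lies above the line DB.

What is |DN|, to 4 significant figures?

35.59

Checks: |ZN| = 9.600 ✓; ∠(ZN, NU) = 90.00° ✓; |NU| = 29.50 ✓; |DU| = 39.96 ✓.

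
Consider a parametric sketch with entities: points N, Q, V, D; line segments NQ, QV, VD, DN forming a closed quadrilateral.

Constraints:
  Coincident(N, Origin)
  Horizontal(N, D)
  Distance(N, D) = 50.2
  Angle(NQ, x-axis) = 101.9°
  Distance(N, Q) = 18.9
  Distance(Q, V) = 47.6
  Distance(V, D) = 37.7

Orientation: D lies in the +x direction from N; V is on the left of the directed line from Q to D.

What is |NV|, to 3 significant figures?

54.2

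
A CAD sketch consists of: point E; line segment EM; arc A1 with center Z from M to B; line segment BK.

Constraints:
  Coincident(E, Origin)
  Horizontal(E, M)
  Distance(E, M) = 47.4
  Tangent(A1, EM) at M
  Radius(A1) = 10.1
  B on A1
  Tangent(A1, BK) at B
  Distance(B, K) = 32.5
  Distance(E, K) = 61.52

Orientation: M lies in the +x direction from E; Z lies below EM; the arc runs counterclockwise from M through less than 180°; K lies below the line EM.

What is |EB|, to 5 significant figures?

39.290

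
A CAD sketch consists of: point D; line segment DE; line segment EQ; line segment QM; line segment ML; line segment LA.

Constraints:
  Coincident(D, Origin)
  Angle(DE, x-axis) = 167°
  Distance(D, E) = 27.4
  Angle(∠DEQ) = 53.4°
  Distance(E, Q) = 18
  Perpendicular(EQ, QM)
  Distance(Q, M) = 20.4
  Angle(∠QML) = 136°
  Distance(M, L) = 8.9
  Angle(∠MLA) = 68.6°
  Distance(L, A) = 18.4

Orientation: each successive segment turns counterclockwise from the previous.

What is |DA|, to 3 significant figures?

17.0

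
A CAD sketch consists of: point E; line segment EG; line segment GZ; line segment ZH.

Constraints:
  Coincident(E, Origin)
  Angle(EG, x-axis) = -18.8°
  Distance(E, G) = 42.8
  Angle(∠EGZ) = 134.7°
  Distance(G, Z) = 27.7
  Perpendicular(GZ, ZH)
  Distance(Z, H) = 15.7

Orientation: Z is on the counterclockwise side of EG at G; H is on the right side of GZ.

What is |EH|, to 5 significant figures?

73.951

∠EGZ = 134.7°, so GZ runs at -18.8° + (180° − 134.7°) = 26.500° from the x-axis; with |GZ| = 27.7, Z = G + 27.7·(cos 26.500°, sin 26.500°) = (65.306, -1.4333). GZ ⟂ ZH; with |ZH| = 15.7 on the right of GZ, H = Z + 15.7·(0.44620, -0.89493) = (72.312, -15.484). Then |EH| = |H − E| = 73.951.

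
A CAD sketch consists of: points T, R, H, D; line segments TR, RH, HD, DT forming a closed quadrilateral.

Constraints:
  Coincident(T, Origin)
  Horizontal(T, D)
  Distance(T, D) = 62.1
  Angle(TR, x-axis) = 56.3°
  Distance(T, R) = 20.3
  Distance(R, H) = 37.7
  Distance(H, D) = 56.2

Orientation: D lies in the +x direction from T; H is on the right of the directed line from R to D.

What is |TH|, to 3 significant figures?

23.0

T is at the origin; TD is horizontal with |TD| = 62.1 and D in +x, so D = (62.1, 0). TR runs at 56.3° with |TR| = 20.3, so R = (11.3, 16.9). H is determined by |RH| = 37.7 and |HD| = 56.2 together: it lies at the intersection of circle(R, 37.7) and circle(D, 56.2). With |RD| = 53.6, the foot of the radical line on RD is 10.6 from R and the perpendicular offset is √(37.7² − 10.6²) = 36.2. Taking the right-of-RD solution: H = (9.89, -20.8).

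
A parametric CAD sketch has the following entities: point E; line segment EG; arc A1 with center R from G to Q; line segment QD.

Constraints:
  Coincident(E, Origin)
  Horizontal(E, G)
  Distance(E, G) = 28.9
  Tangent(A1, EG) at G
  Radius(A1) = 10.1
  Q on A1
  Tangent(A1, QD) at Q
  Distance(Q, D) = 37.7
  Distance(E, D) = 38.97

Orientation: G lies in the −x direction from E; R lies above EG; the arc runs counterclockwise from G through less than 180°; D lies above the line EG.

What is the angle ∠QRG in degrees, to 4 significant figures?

62.52°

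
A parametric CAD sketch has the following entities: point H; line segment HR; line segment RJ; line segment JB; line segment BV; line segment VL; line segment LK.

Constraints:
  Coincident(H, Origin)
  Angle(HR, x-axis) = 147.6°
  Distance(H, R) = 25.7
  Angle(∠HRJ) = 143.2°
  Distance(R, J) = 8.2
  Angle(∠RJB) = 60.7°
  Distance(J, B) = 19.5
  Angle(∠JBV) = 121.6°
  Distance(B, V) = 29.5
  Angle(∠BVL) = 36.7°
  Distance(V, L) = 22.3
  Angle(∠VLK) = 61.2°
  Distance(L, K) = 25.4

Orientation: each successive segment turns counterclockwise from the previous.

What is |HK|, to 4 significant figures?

17.99

H is at the origin; HR runs at 147.6° with length 25.7, so R = (-21.70, 13.77). ∠HRJ = 143.2° gives RJ at -175.6° from the x-axis; with |RJ| = 8.2, J = (-29.88, 13.14). ∠RJB = 60.7° gives JB at -56.30° from the x-axis; with |JB| = 19.5, B = (-19.06, -3.081). ∠JBV = 121.6° gives BV at 2.100° from the x-axis; with |BV| = 29.5, V = (10.42, -2.000). ∠BVL = 36.7° gives VL at 145.4° from the x-axis; with |VL| = 22.3, L = (-7.931, 10.66). ∠VLK = 61.2° gives LK at -95.80° from the x-axis; with |LK| = 25.4, K = (-10.50, -14.61). Then |HK| = |K − H| = 17.99.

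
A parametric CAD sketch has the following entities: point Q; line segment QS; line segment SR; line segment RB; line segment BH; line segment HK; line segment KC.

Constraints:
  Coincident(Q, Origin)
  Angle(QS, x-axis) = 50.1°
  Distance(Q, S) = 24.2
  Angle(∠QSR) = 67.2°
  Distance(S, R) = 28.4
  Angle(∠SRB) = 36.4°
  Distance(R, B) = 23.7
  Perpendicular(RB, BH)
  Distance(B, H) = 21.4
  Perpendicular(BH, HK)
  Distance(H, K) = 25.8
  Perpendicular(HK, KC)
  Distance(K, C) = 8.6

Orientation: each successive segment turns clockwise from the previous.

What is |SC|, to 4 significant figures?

25.29

The perpendicularity gives HK at right angles to BH, so HK runs at -26.30°; with |HK| = 25.8, K = (39.91, 11.58). HK ⟂ KC, so KC runs at -116.3°; with |KC| = 8.6, C = (36.10, 3.873). Then |SC| = |C − S| = 25.29.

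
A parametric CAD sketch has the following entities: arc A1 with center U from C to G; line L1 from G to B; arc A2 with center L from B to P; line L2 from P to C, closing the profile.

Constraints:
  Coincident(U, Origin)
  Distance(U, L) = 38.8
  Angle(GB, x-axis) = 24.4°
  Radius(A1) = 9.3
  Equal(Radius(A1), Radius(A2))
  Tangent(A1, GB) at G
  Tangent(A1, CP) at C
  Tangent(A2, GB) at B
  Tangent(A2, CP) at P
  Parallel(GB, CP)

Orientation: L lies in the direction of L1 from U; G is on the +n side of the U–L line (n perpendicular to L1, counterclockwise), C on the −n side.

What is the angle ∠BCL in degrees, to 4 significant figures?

12.13°

The slot axis is L1's direction at 24.4°, so u = (cos 24.4°, sin 24.4°) = (0.9107, 0.4131) and n = (−sin 24.4°, cos 24.4°) = (-0.4131, 0.9107). U is at the origin and L lies 38.8 along u from U, so L = 38.8·u = (35.33, 16.03). Tangency of A1 to both parallel lines with radius 9.3 puts G and C at U ± 9.3·n: G = (-3.842, 8.469), C = (3.842, -8.469). Equal radii place B and P the same way about L: B = L + 9.3·n = (31.49, 24.50), P = L − 9.3·n = (39.18, 7.559). Then cos ∠BCL = CB·CL / (|CB||CL|), giving 12.13°.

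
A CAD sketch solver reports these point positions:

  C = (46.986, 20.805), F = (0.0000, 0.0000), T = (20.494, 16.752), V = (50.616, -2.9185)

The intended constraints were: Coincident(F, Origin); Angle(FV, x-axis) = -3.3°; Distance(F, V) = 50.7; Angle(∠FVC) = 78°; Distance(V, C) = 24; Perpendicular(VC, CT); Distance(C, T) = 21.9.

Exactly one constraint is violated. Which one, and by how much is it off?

Distance(C, T) = 21.9 — off by 4.90.

F = (0.00, 0.00) ✓; FV at -3.300° ✓; |FV| = 50.70 ✓; ∠FVC = 78.00° ✓; |VC| = 24.00 ✓; ∠(VC, CT) = 90.00° ✓; |CT| = 26.80 ✗.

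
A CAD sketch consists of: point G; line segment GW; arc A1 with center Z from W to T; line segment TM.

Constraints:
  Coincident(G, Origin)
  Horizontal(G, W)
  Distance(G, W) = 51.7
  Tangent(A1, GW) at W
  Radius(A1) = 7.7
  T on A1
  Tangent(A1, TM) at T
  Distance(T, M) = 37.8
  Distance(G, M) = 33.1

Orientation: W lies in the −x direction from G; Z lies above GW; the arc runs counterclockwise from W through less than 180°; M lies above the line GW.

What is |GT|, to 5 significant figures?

46.565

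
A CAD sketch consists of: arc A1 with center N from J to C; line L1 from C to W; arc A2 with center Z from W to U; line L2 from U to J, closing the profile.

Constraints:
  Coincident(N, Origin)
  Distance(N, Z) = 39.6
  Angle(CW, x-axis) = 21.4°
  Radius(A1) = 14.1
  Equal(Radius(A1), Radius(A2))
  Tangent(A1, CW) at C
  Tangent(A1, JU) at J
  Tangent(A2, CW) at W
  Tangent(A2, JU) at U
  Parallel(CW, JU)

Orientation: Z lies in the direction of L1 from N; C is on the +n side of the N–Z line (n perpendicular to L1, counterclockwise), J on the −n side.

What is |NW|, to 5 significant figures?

42.035

Tangency of A1 to both parallel lines with radius 14.1 puts C and J at N ± 14.1·n: C = (-5.1448, 13.128), J = (5.1448, -13.128). Equal radii place W and U the same way about Z: W = Z + 14.1·n = (31.725, 27.577), U = Z − 14.1·n = (42.015, 1.3212). Then |NW| = |W − N| = 42.035.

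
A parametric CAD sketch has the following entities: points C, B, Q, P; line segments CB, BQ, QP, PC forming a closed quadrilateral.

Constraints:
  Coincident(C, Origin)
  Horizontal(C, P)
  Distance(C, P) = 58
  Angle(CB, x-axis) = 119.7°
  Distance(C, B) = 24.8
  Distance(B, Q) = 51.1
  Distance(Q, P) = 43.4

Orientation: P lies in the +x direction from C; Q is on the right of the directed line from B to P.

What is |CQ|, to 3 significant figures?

26.8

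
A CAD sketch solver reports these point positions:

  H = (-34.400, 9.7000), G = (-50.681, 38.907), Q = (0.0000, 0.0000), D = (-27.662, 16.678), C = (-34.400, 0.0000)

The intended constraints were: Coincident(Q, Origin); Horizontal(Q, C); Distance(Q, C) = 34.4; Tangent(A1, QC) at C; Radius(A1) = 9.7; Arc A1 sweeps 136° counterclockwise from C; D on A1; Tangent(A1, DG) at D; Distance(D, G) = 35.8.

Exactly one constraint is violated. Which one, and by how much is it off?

Distance(D, G) = 35.8 — off by 3.80.

Q = (0.00, 0.00) ✓; Q.y = 0.00, C.y = 0.00 ✓; |QC| = 34.40 ✓; ∠(HC, CQ) = 90.00° ✓; |HC| = 9.700 ✓; bearing(H→D) − bearing(H→C) = 136.0° ✓; |HD| = 9.700 ✓; ∠(HD, DG) = 90.00° ✓; |DG| = 32.00 ✗.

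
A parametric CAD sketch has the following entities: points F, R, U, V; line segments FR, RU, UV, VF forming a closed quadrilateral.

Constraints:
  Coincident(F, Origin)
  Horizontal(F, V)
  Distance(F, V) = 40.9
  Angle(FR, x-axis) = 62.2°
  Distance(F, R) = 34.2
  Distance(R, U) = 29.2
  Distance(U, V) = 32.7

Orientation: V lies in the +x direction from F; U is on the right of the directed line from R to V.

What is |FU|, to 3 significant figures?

8.52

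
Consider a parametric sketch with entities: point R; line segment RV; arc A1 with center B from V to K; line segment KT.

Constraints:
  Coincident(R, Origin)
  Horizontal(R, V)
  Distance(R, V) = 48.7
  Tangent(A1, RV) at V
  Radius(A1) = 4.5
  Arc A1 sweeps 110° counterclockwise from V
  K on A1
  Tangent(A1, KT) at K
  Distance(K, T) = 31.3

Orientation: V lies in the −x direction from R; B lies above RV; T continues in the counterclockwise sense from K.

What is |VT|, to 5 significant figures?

36.038

On A1, V sits at bearing -90° from B; a 110° counterclockwise sweep puts K at bearing 20°, so K = B + 4.5·(cos 20°, sin 20°) = (-44.471, 6.0391). The tangent condition forces BK to be normal to KT, so KT runs along (−sin 20°, cos 20°); with |KT| = 31.3, T = (-55.177, 35.451). Then |VT| = |T − V| = 36.038.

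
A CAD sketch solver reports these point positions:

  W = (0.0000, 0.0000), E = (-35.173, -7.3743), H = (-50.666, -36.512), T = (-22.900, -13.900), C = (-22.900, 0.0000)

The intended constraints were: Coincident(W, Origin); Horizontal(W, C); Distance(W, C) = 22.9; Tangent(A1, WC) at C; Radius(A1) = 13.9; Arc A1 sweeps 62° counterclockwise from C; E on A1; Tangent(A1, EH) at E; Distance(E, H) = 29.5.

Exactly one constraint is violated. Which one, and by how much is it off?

Distance(E, H) = 29.5 — off by 3.50.

W = (0.00, 0.00) ✓; W.y = 0.00, C.y = 0.00 ✓; |WC| = 22.90 ✓; ∠(TC, CW) = 90.00° ✓; |TC| = 13.90 ✓; bearing(T→E) − bearing(T→C) = 62.00° ✓; |TE| = 13.90 ✓; ∠(TE, EH) = 90.00° ✓; |EH| = 33.00 ✗.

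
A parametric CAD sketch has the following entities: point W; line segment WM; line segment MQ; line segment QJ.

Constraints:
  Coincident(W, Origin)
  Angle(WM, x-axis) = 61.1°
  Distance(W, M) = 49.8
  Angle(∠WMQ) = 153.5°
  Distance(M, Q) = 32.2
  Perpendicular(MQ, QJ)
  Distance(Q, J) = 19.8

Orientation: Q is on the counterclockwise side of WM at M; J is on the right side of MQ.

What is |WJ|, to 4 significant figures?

87.52

W is at the origin; WM runs at 61.1° with length 49.8, so M = 49.8·(cos 61.1°, sin 61.1°) = (24.07, 43.60). ∠WMQ = 153.5°, so MQ runs at 61.1° + (180° − 153.5°) = 87.60° from the x-axis; with |MQ| = 32.2, Q = M + 32.2·(cos 87.60°, sin 87.60°) = (25.42, 75.77). MQ ⟂ QJ; with |QJ| = 19.8 on the right of MQ, J = Q + 19.8·(0.9991, -0.04188) = (45.20, 74.94). Then |WJ| = |J − W| = 87.52.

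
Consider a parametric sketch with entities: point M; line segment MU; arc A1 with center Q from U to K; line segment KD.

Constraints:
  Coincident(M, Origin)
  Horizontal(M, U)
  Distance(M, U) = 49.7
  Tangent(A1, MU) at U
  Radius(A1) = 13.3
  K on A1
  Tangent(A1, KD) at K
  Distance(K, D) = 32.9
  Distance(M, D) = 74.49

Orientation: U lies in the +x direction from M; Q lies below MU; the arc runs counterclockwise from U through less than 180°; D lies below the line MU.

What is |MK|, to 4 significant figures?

43.83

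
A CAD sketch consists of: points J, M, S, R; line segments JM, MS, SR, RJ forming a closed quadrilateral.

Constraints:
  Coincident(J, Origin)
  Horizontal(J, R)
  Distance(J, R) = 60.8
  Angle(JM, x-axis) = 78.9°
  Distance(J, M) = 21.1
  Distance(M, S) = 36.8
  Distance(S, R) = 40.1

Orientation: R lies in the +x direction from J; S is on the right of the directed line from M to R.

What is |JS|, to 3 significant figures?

25.0

Checks: |MS| = 36.80 ✓; |SR| = 40.10 ✓.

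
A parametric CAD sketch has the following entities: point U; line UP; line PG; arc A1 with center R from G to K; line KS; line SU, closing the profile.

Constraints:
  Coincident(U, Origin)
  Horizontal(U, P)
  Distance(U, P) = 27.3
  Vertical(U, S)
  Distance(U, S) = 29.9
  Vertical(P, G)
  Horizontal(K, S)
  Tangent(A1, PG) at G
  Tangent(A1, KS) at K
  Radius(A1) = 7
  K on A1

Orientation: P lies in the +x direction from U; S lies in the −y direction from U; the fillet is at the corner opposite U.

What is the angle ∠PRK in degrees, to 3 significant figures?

163°

The virtual corner opposite U is at (27.3, -29.9). A1 meets PG tangentially, so RG is at right angles to PG and tangency of A1 to KS means the radius RK is perpendicular to KS, with radius 7.0, so the center R sits 7.0 in from both sides at R = (20.3, -22.9). That places the tangent points at G = (27.3, -22.9) on PG and K = (20.3, -29.9) on KS. Then cos ∠PRK = RP·RK / (|RP||RK|), giving 163°.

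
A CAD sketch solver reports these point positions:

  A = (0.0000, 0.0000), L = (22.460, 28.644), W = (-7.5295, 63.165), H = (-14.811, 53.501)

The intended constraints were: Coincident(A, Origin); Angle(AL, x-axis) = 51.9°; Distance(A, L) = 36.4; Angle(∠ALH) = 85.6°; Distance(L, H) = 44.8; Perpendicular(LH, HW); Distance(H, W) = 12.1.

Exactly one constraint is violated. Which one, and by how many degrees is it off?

Perpendicular(LH, HW) — off by 3.30°.

A = (0.00, 0.00) ✓; AL at 51.90° ✓; |AL| = 36.40 ✓; ∠ALH = 85.60° ✓; |LH| = 44.80 ✓; ∠(LH, HW) = 93.30° ✗; |HW| = 12.10 ✓.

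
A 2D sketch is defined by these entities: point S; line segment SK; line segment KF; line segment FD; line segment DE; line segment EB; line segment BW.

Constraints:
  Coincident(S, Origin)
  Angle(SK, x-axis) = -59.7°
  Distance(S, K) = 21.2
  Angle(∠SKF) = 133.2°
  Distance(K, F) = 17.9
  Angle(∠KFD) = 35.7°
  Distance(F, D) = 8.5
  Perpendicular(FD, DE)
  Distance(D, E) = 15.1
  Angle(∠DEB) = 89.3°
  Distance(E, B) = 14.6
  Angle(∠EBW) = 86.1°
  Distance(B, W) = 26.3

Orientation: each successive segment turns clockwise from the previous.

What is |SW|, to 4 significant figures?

43.11

S is at the origin; SK runs at -59.7° with length 21.2, so K = (10.70, -18.30). ∠SKF = 133.2° gives KF at -106.5° from the x-axis; with |KF| = 17.9, F = (5.612, -35.47). ∠KFD = 35.7° gives FD at 109.2° from the x-axis; with |FD| = 8.5, D = (2.817, -27.44). FD is perpendicular to DE, so DE runs at 19.20°; with |DE| = 15.1, E = (17.08, -22.47). ∠DEB = 89.3° gives EB at -71.50° from the x-axis; with |EB| = 14.6, B = (21.71, -36.32). ∠EBW = 86.1° gives BW at -165.4° from the x-axis; with |BW| = 26.3, W = (-3.741, -42.95). Then |SW| = |W − S| = 43.11.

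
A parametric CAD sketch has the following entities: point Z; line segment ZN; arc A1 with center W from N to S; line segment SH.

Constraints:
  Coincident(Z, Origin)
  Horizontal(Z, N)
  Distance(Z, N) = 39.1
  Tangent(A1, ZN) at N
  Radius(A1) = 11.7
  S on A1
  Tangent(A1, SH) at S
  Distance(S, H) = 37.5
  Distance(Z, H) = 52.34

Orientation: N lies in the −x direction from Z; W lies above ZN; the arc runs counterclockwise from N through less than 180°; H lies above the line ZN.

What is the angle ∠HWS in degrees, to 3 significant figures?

72.7°

Checks: Z.y = 0.00, N.y = 0.00 ✓; |WS| = 11.70 ✓; ∠(WS, SH) = 90.00° ✓; |SH| = 37.50 ✓; |ZH| = 52.34 ✓.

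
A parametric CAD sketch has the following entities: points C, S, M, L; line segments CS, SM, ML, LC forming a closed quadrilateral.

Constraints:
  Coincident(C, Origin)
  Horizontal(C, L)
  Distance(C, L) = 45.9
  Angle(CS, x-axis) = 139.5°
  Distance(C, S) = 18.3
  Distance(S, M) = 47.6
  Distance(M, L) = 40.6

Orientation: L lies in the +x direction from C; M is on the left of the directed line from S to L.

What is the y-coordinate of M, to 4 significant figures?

36.00

C is at the origin; C and L share the same y with |CL| = 45.9 and L in +x, so L = (45.9, 0). CS runs at 139.5° with |CS| = 18.3, so S = (-13.92, 11.88). M is determined by |SM| = 47.6 and |ML| = 40.6 together: it lies at the intersection of circle(S, 47.6) and circle(L, 40.6). With |SL| = 60.98, the foot of the radical line on SL is 35.55 from S and the perpendicular offset is √(47.6² − 35.55²) = 31.65. Taking the left-of-SL solution: M = (27.12, 36.00).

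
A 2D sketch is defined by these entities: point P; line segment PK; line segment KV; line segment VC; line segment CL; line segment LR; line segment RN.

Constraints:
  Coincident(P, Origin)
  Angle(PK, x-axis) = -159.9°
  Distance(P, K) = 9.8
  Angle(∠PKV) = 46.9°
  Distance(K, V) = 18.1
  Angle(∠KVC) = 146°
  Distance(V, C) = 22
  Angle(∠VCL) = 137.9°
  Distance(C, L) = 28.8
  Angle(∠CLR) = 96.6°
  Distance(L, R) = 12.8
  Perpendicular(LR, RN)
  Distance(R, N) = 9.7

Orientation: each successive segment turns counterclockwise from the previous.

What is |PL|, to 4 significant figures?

49.32

∠KVC = 146.0° gives VC at 7.200° from the x-axis; with |VC| = 22.0, C = (28.78, -8.771). ∠VCL = 137.9° gives CL at 49.30° from the x-axis; with |CL| = 28.8, L = (47.56, 13.06). Then |PL| = |L − P| = 49.32.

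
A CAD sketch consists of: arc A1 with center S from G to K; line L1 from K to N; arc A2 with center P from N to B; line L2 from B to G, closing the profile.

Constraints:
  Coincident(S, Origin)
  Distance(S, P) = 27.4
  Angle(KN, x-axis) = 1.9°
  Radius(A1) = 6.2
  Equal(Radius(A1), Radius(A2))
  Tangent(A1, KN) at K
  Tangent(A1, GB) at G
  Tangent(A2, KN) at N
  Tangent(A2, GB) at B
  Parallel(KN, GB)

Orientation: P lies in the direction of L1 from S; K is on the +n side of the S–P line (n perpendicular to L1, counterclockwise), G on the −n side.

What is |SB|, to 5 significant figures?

28.093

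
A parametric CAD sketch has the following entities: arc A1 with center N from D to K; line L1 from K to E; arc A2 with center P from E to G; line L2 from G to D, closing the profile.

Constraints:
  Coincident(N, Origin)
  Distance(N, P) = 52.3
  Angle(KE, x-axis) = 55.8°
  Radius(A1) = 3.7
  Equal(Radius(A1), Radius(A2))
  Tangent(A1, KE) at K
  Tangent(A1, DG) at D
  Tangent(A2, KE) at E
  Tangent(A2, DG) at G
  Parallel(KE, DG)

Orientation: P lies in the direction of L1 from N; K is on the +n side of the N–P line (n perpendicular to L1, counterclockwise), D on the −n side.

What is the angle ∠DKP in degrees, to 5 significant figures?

85.953°

The slot axis is L1's direction at 55.8°, so u = (cos 55.8°, sin 55.8°) = (0.56208, 0.82708) and n = (−sin 55.8°, cos 55.8°) = (-0.82708, 0.56208). N is at the origin and P lies 52.3 along u from N, so P = 52.3·u = (29.397, 43.256). Tangency of A1 to both parallel lines with radius 3.7 puts K and D at N ± 3.7·n: K = (-3.0602, 2.0797), D = (3.0602, -2.0797). Then cos ∠DKP = KD·KP / (|KD||KP|), giving 85.953°.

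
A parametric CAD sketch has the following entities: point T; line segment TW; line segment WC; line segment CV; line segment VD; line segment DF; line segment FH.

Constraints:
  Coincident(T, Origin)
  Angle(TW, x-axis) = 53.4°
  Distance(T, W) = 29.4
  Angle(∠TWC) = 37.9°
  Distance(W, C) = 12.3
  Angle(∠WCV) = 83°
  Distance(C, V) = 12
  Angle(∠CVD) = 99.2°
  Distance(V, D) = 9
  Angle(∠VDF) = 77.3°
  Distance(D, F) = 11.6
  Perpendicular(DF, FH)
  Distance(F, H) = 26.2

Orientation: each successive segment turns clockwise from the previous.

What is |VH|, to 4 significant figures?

19.90

T is at the origin; TW runs at 53.4° with length 29.4, so W = (17.53, 23.60). ∠TWC = 37.9° gives WC at -88.70° from the x-axis; with |WC| = 12.3, C = (17.81, 11.31). ∠WCV = 83.0° gives CV at 174.3° from the x-axis; with |CV| = 12.0, V = (5.867, 12.50). ∠CVD = 99.2° gives VD at 93.50° from the x-axis; with |VD| = 9.0, D = (5.318, 21.48). ∠VDF = 77.3° gives DF at -9.200° from the x-axis; with |DF| = 11.6, F = (16.77, 19.63). The perpendicularity gives FH at right angles to DF, so FH runs at -99.20°; with |FH| = 26.2, H = (12.58, -6.237). Then |VH| = |H − V| = 19.90.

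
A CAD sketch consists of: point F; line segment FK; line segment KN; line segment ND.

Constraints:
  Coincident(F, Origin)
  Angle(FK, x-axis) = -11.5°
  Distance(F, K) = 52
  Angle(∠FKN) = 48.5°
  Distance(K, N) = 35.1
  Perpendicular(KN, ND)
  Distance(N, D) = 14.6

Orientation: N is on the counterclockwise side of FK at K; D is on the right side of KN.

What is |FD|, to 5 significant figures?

53.550

F is at the origin; FK runs at -11.5° with length 52.0, so K = 52.0·(cos -11.5°, sin -11.5°) = (50.956, -10.367). ∠FKN = 48.5°, so KN runs at -11.5° + (180° − 48.5°) = 120.00° from the x-axis; with |KN| = 35.1, N = K + 35.1·(cos 120.00°, sin 120.00°) = (33.406, 20.030). KN is perpendicular to ND; with |ND| = 14.6 on the right of KN, D = N + 14.6·(0.86603, 0.50000) = (46.050, 27.330). Then |FD| = |D − F| = 53.550.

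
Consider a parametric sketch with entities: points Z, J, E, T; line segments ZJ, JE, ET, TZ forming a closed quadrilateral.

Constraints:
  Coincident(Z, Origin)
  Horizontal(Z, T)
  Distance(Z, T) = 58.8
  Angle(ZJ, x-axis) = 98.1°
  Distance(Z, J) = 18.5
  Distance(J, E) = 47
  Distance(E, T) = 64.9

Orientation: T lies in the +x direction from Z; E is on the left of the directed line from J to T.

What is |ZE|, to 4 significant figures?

61.46

Checks: |JE| = 47.00 ✓; |ET| = 64.90 ✓.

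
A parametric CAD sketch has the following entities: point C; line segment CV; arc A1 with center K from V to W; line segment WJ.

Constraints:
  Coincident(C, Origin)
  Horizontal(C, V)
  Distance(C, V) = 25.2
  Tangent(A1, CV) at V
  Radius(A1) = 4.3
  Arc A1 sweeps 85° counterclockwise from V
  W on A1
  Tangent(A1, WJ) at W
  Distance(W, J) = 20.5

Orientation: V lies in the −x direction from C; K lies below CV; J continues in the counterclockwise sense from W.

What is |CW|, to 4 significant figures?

29.74

Since A1 is tangent to CV there, KV ⟂ CV, so K = V + (0, -4.3) = (-25.20, -4.300). On A1, V sits at bearing 90° from K; an 85° counterclockwise sweep puts W at bearing 175°, so W = K + 4.3·(cos 175°, sin 175°) = (-29.48, -3.925). Then |CW| = |W − C| = 29.74.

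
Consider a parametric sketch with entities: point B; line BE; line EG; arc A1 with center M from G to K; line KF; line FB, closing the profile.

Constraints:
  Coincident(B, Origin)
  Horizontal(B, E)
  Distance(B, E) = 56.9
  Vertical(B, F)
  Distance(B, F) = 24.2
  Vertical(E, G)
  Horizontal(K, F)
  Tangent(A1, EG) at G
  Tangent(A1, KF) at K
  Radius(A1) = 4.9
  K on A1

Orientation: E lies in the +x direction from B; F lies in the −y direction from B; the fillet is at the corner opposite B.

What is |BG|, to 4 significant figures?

60.08

The virtual corner opposite B is at (56.90, -24.20). The tangent condition forces MG to be normal to EG and the tangent condition forces MK to be normal to KF, with radius 4.9, so the center M sits 4.9 in from both sides at M = (52.00, -19.30). That places the tangent points at G = (56.90, -19.30) on EG and K = (52.00, -24.20) on KF. Then |BG| = |G − B| = 60.08.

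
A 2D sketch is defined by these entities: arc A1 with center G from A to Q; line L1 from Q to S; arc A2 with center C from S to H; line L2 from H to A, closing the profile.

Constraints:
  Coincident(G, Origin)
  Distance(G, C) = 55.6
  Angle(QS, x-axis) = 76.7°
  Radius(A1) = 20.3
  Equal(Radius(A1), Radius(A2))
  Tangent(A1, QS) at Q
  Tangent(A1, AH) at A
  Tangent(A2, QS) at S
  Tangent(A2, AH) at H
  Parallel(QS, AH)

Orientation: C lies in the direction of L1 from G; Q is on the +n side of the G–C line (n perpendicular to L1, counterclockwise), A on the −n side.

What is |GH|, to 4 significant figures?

59.19

The slot axis is L1's direction at 76.7°, so u = (cos 76.7°, sin 76.7°) = (0.2300, 0.9732) and n = (−sin 76.7°, cos 76.7°) = (-0.9732, 0.2300). G is at the origin and C lies 55.6 along u from G, so C = 55.6·u = (12.79, 54.11). Tangency of A1 to both parallel lines with radius 20.3 puts Q and A at G ± 20.3·n: Q = (-19.76, 4.670), A = (19.76, -4.670). Equal radii place S and H the same way about C: S = C + 20.3·n = (-6.965, 58.78), H = C − 20.3·n = (32.55, 49.44). Then |GH| = |H − G| = 59.19.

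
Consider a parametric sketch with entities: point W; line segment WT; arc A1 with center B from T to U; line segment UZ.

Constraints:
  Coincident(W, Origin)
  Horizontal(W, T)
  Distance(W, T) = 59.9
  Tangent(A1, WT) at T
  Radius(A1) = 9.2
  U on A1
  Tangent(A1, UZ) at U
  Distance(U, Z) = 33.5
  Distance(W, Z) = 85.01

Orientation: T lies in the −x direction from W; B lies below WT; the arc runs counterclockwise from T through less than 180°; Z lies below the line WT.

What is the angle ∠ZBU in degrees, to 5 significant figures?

74.644°

Checks: |BU| = 9.200 ✓; ∠(BU, UZ) = 90.00° ✓; |UZ| = 33.50 ✓; |WZ| = 85.01 ✓.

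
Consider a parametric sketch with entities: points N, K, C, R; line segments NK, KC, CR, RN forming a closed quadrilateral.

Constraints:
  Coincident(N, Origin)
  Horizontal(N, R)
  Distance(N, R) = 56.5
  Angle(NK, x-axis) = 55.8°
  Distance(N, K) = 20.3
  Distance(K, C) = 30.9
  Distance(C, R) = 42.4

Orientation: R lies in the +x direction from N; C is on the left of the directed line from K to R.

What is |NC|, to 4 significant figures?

50.73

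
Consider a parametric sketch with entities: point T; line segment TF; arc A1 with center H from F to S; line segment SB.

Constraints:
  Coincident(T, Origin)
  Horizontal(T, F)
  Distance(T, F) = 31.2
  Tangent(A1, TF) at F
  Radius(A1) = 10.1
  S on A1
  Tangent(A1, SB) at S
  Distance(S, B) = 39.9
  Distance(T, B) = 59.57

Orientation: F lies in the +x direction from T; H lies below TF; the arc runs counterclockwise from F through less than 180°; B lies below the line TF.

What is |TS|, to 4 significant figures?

24.69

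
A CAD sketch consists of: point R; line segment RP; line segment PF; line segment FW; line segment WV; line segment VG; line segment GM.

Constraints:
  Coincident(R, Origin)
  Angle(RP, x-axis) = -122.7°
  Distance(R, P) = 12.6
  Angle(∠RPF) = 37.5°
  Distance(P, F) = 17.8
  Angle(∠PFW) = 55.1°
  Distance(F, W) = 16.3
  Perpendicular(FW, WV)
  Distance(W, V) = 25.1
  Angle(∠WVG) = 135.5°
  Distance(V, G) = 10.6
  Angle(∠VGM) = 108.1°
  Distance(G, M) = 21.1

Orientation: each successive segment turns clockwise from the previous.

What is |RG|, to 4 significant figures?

30.71

R is at the origin; RP runs at -122.7° with length 12.6, so P = (-6.807, -10.60). ∠RPF = 37.5° gives PF at 94.80° from the x-axis; with |PF| = 17.8, F = (-8.296, 7.135). ∠PFW = 55.1° gives FW at -30.10° from the x-axis; with |FW| = 16.3, W = (5.805, -1.040). FW ⟂ WV, so WV runs at -120.1°; with |WV| = 25.1, V = (-6.782, -22.76). ∠WVG = 135.5° gives VG at -164.6° from the x-axis; with |VG| = 10.6, G = (-17.00, -25.57). Then |RG| = |G − R| = 30.71.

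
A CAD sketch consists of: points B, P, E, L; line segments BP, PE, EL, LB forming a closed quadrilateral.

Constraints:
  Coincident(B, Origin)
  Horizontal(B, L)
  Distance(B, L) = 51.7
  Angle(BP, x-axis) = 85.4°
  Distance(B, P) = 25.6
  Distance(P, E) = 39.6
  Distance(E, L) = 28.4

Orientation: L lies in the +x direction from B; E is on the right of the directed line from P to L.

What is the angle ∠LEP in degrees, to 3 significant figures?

109°

Checks: |PE| = 39.60 ✓; |EL| = 28.40 ✓.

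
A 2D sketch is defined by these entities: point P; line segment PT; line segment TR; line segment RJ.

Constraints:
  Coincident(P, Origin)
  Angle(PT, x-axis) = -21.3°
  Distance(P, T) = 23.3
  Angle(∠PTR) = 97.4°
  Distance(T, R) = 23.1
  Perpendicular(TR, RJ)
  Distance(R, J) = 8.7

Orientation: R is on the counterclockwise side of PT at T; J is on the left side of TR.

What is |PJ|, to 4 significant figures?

29.81

P is at the origin; PT runs at -21.3° with length 23.3, so T = 23.3·(cos -21.3°, sin -21.3°) = (21.71, -8.464). ∠PTR = 97.4°, so TR runs at -21.3° + (180° − 97.4°) = 61.30° from the x-axis; with |TR| = 23.1, R = T + 23.1·(cos 61.30°, sin 61.30°) = (32.80, 11.80). TR ⟂ RJ; with |RJ| = 8.7 on the left of TR, J = R + 8.7·(-0.8771, 0.4802) = (25.17, 15.98). Then |PJ| = |J − P| = 29.81.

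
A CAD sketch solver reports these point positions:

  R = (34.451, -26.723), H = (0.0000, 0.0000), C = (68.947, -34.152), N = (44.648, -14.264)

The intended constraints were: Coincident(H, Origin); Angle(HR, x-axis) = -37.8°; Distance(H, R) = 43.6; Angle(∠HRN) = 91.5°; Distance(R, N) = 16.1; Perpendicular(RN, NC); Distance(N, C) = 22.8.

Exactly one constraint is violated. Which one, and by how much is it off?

Distance(N, C) = 22.8 — off by 8.60.

H = (0.00, 0.00) ✓; HR at -37.80° ✓; |HR| = 43.60 ✓; ∠HRN = 91.50° ✓; |RN| = 16.10 ✓; ∠(RN, NC) = 90.00° ✓; |NC| = 31.40 ✗.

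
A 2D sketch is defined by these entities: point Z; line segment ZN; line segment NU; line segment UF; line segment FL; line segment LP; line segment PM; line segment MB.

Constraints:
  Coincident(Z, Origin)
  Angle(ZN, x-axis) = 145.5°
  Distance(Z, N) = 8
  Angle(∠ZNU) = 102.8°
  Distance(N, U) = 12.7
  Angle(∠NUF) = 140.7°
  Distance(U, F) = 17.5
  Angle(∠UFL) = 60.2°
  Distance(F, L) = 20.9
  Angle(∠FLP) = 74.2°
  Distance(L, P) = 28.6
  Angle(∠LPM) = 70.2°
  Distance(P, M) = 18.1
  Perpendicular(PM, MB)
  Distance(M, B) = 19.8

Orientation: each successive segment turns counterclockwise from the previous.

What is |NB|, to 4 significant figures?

21.63

Z is at the origin; ZN runs at 145.5° with length 8.0, so N = (-6.593, 4.531). ∠ZNU = 102.8° gives NU at -137.3° from the x-axis; with |NU| = 12.7, U = (-15.93, -4.081). ∠NUF = 140.7° gives UF at -98.00° from the x-axis; with |UF| = 17.5, F = (-18.36, -21.41). ∠UFL = 60.2° gives FL at 21.80° from the x-axis; with |FL| = 20.9, L = (1.043, -13.65). ∠FLP = 74.2° gives LP at 127.6° from the x-axis; with |LP| = 28.6, P = (-16.41, 9.010). ∠LPM = 70.2° gives PM at -122.6° from the x-axis; with |PM| = 18.1, M = (-26.16, -6.238). The perpendicularity gives MB at right angles to PM, so MB runs at -32.60°; with |MB| = 19.8, B = (-9.478, -16.91). Then |NB| = |B − N| = 21.63.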